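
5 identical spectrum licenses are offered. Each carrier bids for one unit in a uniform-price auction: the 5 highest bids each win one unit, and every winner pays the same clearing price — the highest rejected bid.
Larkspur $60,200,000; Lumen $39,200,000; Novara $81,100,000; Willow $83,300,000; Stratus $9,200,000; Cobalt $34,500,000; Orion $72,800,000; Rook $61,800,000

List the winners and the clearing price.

Willow, Novara, Orion, Rook, Larkspur; each pays $39,200,000

Ordering the bids: 83,300,000 (Willow), 81,100,000 (Novara), 72,800,000 (Orion), 61,800,000 (Rook), 60,200,000 (Larkspur), 39,200,000 (Lumen), 34,500,000 (Cobalt), …
The 5 highest are Willow, Novara, Orion, Rook, Larkspur.
Clearing price = highest rejected bid = $39,200,000.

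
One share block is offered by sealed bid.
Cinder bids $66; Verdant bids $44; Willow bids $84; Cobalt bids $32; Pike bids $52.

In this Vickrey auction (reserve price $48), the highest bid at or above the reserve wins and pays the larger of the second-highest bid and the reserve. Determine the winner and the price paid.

Willow pays $66

Bids ranked: 84 (Willow) > 66 (Cinder) > 52 (Pike) > 44 (Verdant) > 32 (Cobalt)
Highest eligible bid: Willow at $84.
Second-highest bid $66 exceeds the reserve $48 → payment $66.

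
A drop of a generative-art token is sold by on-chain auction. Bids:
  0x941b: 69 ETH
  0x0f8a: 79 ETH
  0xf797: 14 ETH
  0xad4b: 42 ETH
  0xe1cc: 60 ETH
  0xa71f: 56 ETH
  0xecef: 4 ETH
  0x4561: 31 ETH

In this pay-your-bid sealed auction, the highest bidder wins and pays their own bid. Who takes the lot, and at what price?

Pay-your-bid sealed auction: the highest bidder wins and pays their own bid.
Bids in order: 79 (0x0f8a) > 69 (0x941b) > 60 (0xe1cc) > 56 (0xa71f) > 42 (0xad4b) > 31 (0x4561) > …
0x0f8a is highest → pays own bid, 79 ETH.

0x0f8a pays 79 ETH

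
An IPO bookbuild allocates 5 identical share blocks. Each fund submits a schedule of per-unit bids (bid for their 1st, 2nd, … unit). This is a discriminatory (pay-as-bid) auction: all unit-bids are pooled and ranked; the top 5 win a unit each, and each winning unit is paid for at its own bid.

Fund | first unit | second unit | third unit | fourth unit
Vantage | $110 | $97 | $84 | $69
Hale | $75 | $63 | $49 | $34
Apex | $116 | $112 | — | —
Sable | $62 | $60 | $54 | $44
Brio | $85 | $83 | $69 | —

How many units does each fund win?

Apex 2, Brio 1, Vantage 2

Pooled unit-bids ranked (top 5): 116 (Apex-1), 112 (Apex-2), 110 (Vantage-1), 97 (Vantage-2), 85 (Brio-1)
Next rejected bid: $84 (not a price — pay-as-bid).
Allocation: Apex 2, Brio 1, Vantage 2.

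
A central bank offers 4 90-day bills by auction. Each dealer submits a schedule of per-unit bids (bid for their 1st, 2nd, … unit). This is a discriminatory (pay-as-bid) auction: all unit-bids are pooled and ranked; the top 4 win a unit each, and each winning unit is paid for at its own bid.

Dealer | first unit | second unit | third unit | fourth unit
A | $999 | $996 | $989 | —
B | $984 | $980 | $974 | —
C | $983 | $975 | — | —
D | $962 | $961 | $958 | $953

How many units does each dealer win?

Merging the schedules and taking the best 4: 999 (A-1), 996 (A-2), 989 (A-3), 984 (B-1)
Next rejected bid: $983 (not a price — pay-as-bid).
Allocation: A 3, B 1.

A 3, B 1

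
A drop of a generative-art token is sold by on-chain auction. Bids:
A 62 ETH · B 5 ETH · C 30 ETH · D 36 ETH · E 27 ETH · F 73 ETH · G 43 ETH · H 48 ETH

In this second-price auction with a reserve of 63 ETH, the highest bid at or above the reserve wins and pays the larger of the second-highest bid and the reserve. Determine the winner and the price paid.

Bids ranked: 73 (F) > 62 (A) > 48 (H) > 43 (G) > 36 (D) > 30 (C) > …
F has the top bid at or above the reserve (73 ETH).
max(second-highest 62 ETH, reserve 63 ETH) = 63 ETH.

F pays 63 ETH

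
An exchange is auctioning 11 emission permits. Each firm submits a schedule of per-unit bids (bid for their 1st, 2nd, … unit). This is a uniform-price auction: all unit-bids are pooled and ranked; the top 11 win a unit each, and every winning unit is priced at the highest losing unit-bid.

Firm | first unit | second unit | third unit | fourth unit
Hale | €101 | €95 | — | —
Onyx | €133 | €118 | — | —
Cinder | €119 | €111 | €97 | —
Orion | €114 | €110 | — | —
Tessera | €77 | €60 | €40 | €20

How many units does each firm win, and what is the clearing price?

Pooled unit-bids ranked (top 11): 133 (Onyx-1), 119 (Cinder-1), 118 (Onyx-2), 114 (Orion-1), 111 (Cinder-2), 110 (Orion-2), 101 (Hale-1), 97 (Cinder-3), 95 (Hale-2), 77 (Tessera-1), 60 (Tessera-2)
First bid not allocated: €40.
Allocation: Cinder 3, Hale 2, Onyx 2, Orion 2, Tessera 2.

Cinder 3, Hale 2, Onyx 2, Orion 2, Tessera 2; clearing price €40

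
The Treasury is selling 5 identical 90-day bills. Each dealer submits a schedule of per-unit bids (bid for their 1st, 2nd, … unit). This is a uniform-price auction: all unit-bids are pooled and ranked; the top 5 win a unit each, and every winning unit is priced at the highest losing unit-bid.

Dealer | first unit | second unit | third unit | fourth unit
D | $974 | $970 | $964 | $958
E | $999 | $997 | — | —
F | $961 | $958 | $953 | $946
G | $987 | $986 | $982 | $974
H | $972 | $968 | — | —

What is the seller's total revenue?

Pooled unit-bids ranked (top 5): 999 (E-1), 997 (E-2), 987 (G-1), 986 (G-2), 982 (G-3)
The (k+1)-th unit-bid is $974.
Allocation: E 2, G 3. Every unit priced at $974.
Revenue = 5 × 974 = $4,870.

Total revenue: $4,870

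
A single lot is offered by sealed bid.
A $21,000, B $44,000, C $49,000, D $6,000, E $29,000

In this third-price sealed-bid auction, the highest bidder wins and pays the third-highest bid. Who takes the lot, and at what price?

C pays $29,000

Rule: the highest bidder wins and pays the third-highest bid.
Bids in order: 49,000 (C) > 44,000 (B) > 29,000 (E) > 21,000 (A) > 6,000 (D)
C wins; payment is bid #3 in the ranking = $29,000.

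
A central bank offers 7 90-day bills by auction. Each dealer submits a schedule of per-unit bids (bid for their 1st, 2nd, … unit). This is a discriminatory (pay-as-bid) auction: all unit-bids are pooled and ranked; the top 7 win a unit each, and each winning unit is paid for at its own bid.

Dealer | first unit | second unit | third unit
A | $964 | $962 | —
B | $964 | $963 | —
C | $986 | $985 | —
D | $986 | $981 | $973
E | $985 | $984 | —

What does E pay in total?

All unit-bids, highest first — top 7: 986 (C-1), 986 (D-1), 985 (C-2), 985 (E-1), 984 (E-2), 981 (D-2), 973 (D-3)
Next rejected bid: $964 (not a price — pay-as-bid).
E's winning unit-bids: 985 + 984 = $1,969.

E pays $1,969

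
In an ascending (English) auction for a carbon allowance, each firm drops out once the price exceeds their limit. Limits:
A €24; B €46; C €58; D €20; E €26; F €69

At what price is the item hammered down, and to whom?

Limits ranked: 69 (F) > 58 (C) > 46 (B) > 26 (E) > 24 (A) > 20 (D)
C is the last rival to drop out, at €58; F remains and wins at that price.

F wins at €58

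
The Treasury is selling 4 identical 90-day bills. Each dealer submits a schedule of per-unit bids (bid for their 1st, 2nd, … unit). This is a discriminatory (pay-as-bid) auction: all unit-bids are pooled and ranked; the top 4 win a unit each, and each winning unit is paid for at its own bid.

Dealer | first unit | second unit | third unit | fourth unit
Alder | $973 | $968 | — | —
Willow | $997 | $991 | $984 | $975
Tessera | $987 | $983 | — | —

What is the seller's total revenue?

Merging the schedules and taking the best 4: 997 (Willow-1), 991 (Willow-2), 987 (Tessera-1), 984 (Willow-3)
Next rejected bid: $983 (not a price — pay-as-bid).
Each winning unit pays its own bid.
Revenue = 997 + 991 + 987 + 984 = $3,959.

Total revenue: $3,959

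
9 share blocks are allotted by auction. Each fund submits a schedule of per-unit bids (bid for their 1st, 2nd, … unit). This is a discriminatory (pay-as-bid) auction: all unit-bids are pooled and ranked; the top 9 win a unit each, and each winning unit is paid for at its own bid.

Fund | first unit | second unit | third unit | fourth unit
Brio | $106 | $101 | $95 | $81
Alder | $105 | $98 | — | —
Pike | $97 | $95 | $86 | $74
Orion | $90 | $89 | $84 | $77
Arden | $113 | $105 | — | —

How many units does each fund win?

Alder 2, Arden 2, Brio 3, Pike 2

All unit-bids, highest first — top 9: 113 (Arden-1), 106 (Brio-1), 105 (Alder-1), 105 (Arden-2), 101 (Brio-2), 98 (Alder-2), 97 (Pike-1), 95 (Brio-3), 95 (Pike-2)
Next rejected bid: $90 (not a price — pay-as-bid).
Allocation: Alder 2, Arden 2, Brio 3, Pike 2.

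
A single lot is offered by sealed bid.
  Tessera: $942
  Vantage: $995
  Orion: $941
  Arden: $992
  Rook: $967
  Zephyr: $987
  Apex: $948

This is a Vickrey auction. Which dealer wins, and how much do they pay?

Vantage pays $992

Rule: the highest bidder wins and pays the second-highest bid.
Bids in order: 995 (Vantage) > 992 (Arden) > 987 (Zephyr) > 967 (Rook) > 948 (Apex) > 942 (Tessera) > …
Vantage is highest; pays the second-highest bid, $992.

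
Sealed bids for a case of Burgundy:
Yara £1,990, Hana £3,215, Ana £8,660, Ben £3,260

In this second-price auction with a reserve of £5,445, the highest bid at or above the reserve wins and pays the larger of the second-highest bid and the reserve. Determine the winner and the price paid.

Second-price auction with a reserve of £5,445: the highest bid at or above the reserve wins and pays the larger of the second-highest bid and the reserve.
Bids ranked: 8,660 (Ana) > 3,260 (Ben) > 3,215 (Hana) > 1,990 (Yara)
Highest eligible bid: Ana at £8,660.
max(second-highest £3,260, reserve £5,445) = £5,445.

Ana pays £5,445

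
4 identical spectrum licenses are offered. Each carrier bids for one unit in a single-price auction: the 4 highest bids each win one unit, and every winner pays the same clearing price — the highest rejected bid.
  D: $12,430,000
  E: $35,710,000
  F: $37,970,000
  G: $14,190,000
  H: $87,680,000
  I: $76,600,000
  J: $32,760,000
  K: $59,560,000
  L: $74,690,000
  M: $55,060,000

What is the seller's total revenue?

Sorting: 87,680,000 (H), 76,600,000 (I), 74,690,000 (L), 59,560,000 (K), 55,060,000 (M), 37,970,000 (F), …
Top 4: H, I, L, K.
Clearing price = highest rejected bid = $55,060,000.
Total revenue = 4 × $55,060,000 = $220,240,000.

Total revenue: $220,240,000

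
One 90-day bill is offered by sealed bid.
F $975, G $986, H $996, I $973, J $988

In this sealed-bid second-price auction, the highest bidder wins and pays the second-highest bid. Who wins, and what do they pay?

Sorting bids: 996 (H) > 988 (J) > 986 (G) > 975 (F) > 973 (I)
H is highest; pays the second-highest bid, $988.

H pays $988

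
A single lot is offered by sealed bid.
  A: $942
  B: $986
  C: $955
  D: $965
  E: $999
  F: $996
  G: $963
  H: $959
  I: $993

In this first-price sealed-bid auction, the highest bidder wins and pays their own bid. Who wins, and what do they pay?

E pays $999

Sorting bids: 999 (E) > 996 (F) > 993 (I) > 986 (B) > 965 (D) > 963 (G) > …
E has the highest bid and pays exactly that: $999.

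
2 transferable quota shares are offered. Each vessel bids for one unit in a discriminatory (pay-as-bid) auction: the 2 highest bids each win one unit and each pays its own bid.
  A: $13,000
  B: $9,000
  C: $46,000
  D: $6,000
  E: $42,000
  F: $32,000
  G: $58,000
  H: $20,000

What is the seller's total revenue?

Bids ranked high→low: 58,000 (G), 46,000 (C), 42,000 (E), 32,000 (F), …
Top 2: G, C.
Total revenue = 58,000 + 46,000 = $104,000.

Total revenue: $104,000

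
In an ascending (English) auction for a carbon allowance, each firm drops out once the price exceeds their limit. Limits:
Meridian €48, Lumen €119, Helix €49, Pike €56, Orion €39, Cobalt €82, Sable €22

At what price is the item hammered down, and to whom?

Lumen wins at €82

Sorting limits: 119 (Lumen) > 82 (Cobalt) > 56 (Pike) > 49 (Helix) > 48 (Meridian) > 39 (Orion) > …
Bidding ends when Cobalt exits at €82; Lumen takes it.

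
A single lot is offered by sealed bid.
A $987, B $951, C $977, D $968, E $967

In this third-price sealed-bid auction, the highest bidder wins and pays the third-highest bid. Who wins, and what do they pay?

Bids in order: 987 (A) > 977 (C) > 968 (D) > 967 (E) > 951 (B)
A wins; payment is bid #3 in the ranking = $968.

A pays $968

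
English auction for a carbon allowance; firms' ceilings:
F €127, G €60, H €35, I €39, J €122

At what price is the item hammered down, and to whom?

F wins at €122

Rule: the price rises until one bidder remains; the winner pays the price at which the last rival dropped out.
Sorting limits: 127 (F) > 122 (J) > 60 (G) > 39 (I) > 35 (H)
Once the price passes €122, only F is left; the hammer falls at J's limit of €122.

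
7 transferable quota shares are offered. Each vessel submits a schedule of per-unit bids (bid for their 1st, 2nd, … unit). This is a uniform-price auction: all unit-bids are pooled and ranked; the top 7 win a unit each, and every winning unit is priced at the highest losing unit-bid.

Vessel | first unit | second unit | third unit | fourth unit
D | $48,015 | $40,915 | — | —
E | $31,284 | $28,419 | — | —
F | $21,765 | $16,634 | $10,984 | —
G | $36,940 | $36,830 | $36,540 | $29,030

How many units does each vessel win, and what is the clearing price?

Merging the schedules and taking the best 7: 48,015 (D-1), 40,915 (D-2), 36,940 (G-1), 36,830 (G-2), 36,540 (G-3), 31,284 (E-1), 29,030 (G-4)
First bid not allocated: $28,419.
Allocation: D 2, E 1, G 4.

D 2, E 1, G 4; clearing price $28,419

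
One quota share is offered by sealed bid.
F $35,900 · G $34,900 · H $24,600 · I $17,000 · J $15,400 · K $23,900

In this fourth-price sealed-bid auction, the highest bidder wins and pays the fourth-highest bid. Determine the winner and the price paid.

Bids in order: 35,900 (F) > 34,900 (G) > 24,600 (H) > 23,900 (K) > 17,000 (I) > 15,400 (J)
F wins; payment is bid #4 in the ranking = $23,900.

F pays $23,900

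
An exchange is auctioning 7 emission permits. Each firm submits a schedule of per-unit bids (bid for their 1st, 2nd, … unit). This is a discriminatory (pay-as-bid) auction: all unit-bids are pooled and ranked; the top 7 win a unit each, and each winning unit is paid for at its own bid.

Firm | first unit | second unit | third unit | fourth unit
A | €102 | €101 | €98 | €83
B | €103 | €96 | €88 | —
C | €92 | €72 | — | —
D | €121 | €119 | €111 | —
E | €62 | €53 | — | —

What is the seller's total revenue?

Pooled unit-bids ranked (top 7): 121 (D-1), 119 (D-2), 111 (D-3), 103 (B-1), 102 (A-1), 101 (A-2), 98 (A-3)
Next rejected bid: €96 (not a price — pay-as-bid).
Each winning unit pays its own bid.
Revenue = 121 + 119 + 111 + 103 + 102 + 101 + 98 = €755.

Total revenue: €755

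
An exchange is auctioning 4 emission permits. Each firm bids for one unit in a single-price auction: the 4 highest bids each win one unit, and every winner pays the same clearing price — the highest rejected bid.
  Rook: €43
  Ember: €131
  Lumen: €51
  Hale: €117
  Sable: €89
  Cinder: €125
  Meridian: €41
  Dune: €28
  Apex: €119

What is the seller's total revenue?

Sorting: 131 (Ember), 125 (Cinder), 119 (Apex), 117 (Hale), 89 (Sable), 51 (Lumen), …
Winners (4 units): Ember, Cinder, Apex, Hale.
Highest unsuccessful bid: €89 → clearing price.
Total revenue = 4 × €89 = €356.

Total revenue: €356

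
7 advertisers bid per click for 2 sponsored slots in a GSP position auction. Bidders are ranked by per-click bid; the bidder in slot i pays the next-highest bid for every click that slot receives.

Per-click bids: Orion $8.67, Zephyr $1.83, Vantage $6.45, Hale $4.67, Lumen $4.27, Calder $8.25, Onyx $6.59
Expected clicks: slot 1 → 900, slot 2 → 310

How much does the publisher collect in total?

Total revenue: $9467.90

Per-click bids in order: $8.67 (Orion) > $8.25 (Calder) > $6.59 (Onyx) > …
Slot 1: Orion pays $8.25 × 900 = $7425.00
Slot 2: Calder pays $6.59 × 310 = $2042.90
Total = $9467.90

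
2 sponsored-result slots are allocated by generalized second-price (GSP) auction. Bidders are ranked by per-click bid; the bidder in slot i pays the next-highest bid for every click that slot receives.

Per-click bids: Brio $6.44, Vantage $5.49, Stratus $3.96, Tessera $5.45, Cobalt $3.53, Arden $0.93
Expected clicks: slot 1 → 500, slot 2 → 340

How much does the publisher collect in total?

Total revenue: $4598.00

Ranked by bid: $6.44 (Brio) > $5.49 (Vantage) > $5.45 (Tessera) > …
Slot 1: Brio pays $5.49 × 500 = $2745.00
Slot 2: Vantage pays $5.45 × 340 = $1853.00
Total = $4598.00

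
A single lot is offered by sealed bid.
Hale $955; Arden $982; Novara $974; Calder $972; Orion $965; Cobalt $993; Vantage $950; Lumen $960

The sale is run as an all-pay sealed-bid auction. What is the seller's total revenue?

Total revenue: $7,751

All-pay sealed-bid auction: the highest bidder wins the item, but every bidder pays their own bid.
Bids ranked: 993 (Cobalt) > 982 (Arden) > 974 (Novara) > 972 (Calder) > 965 (Orion) > 960 (Lumen) > …
Every bidder forfeits their bid regardless of winning.
Revenue = 955 + 982 + 974 + 972 + 965 + 993 + 950 + 960 = $7,751.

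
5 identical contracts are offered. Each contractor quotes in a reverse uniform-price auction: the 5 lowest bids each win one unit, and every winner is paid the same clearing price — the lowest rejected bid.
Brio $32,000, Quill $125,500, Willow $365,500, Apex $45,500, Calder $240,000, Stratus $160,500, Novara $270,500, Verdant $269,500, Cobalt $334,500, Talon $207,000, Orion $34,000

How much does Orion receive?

Ordering the bids: 32,000 (Brio), 34,000 (Orion), 45,500 (Apex), 125,500 (Quill), 160,500 (Stratus), 207,000 (Talon), 240,000 (Calder), …
The 5 lowest are Brio, Orion, Apex, Quill, Stratus.
First losing bid is Talon's $207,000, which sets the uniform price.
Orion wins → is paid $207,000.

Orion is paid $207,000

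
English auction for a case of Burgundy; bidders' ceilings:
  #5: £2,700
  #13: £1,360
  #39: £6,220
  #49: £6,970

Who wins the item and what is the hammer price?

Limits ranked: 6,970 (#49) > 6,220 (#39) > 2,700 (#5) > 1,360 (#13)
Bidding ends when #39 exits at £6,220; #49 takes it.

#49 wins at £6,220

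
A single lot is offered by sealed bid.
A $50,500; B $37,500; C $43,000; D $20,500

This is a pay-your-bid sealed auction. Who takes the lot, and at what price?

Sorting bids: 50,500 (A) > 43,000 (C) > 37,500 (B) > 20,500 (D)
A is highest → pays own bid, $50,500.

A pays $50,500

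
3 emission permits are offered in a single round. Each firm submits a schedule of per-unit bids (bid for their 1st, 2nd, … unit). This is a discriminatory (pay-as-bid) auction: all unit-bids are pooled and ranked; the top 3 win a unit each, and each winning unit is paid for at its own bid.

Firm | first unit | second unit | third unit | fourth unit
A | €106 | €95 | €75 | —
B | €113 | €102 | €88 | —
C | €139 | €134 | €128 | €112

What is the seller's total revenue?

Total revenue: €401

Pooled unit-bids ranked (top 3): 139 (C-1), 134 (C-2), 128 (C-3)
Next rejected bid: €113 (not a price — pay-as-bid).
Each winning unit pays its own bid.
Revenue = 139 + 134 + 128 = €401.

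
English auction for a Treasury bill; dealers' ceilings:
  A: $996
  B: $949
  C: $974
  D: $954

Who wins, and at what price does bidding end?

A wins at $974

Limits in order: 996 (A) > 974 (C) > 954 (D) > 949 (B)
Once the price passes $974, only A is left; the hammer falls at C's limit of $974.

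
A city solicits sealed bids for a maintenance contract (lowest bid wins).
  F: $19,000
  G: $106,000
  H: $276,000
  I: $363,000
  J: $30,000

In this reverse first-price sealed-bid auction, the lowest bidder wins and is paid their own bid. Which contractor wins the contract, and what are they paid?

Reverse first-price sealed-bid auction: the lowest bidder wins and is paid their own bid.
Sorting bids: 19,000 (F) < 30,000 (J) < 106,000 (G) < 276,000 (H) < 363,000 (I)
F is lowest → is paid own bid, $19,000.

F is paid $19,000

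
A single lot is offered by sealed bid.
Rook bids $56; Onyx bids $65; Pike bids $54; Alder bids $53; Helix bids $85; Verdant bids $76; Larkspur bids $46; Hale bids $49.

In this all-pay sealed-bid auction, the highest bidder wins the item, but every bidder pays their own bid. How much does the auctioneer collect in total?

Rule: the highest bidder wins the item, but every bidder pays their own bid.
Sorting bids: 85 (Helix) > 76 (Verdant) > 65 (Onyx) > 56 (Rook) > 54 (Pike) > 53 (Alder) > …
Helix wins with the top bid; all bids are sunk regardless.
Every bidder forfeits their bid regardless of winning.
Revenue = 56 + 65 + 54 + 53 + 85 + 76 + 46 + 49 = $484.

Total revenue: $484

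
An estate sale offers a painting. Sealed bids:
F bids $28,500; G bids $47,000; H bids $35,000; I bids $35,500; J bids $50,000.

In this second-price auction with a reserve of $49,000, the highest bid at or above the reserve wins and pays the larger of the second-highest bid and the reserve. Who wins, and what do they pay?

Second-price auction with a reserve of $49,000: the highest bid at or above the reserve wins and pays the larger of the second-highest bid and the reserve.
Bids ranked: 50,000 (J) > 47,000 (G) > 35,500 (I) > 35,000 (H) > 28,500 (F)
J has the top bid at or above the reserve ($50,000).
Second-highest bid $47,000 is below the reserve $49,000, so the reserve binds → payment $49,000.

J pays $49,000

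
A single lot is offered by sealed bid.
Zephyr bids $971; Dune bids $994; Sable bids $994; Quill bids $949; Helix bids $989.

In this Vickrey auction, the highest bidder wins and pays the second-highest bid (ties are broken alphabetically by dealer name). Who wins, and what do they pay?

Bids in order: 994 (Dune) > 994 (Sable) > 989 (Helix) > 971 (Zephyr) > 949 (Quill)
Dune and Sable tie at $994; tie-break gives it to Dune.
Dune wins with the highest bid; price is set by the runner-up at $994.

Dune pays $994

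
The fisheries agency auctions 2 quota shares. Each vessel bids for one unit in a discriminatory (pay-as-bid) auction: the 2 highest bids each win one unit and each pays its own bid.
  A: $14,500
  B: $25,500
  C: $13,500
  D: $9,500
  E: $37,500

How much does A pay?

A pays $0

Sorting: 37,500 (E), 25,500 (B), 14,500 (A), 13,500 (C), …
Top 2: E, B.
A does not win → $0.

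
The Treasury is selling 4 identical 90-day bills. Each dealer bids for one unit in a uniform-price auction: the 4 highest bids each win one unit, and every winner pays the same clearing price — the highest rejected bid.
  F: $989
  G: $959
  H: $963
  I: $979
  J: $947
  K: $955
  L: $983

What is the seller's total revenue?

Total revenue: $3,836

Ordering the bids: 989 (F), 983 (L), 979 (I), 963 (H), 959 (G), 955 (K), …
Top 4: F, L, I, H.
Clearing price = highest rejected bid = $959.
Total revenue = 4 × $959 = $3,836.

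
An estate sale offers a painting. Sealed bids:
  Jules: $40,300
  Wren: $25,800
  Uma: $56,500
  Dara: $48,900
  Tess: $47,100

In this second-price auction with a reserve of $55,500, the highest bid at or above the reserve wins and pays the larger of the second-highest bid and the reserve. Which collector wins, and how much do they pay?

Bids in order: 56,500 (Uma) > 48,900 (Dara) > 47,100 (Tess) > 40,300 (Jules) > 25,800 (Wren)
Uma has the top bid at or above the reserve ($56,500).
max(second-highest $48,900, reserve $55,500) = $55,500.

Uma pays $55,500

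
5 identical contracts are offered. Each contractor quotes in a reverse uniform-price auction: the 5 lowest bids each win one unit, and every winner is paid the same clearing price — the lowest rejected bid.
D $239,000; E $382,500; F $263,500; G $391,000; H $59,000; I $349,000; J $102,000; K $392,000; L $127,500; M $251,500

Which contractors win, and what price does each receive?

Ordering the bids: 59,000 (H), 102,000 (J), 127,500 (L), 239,000 (D), 251,500 (M), 263,500 (F), 349,000 (I), …
Winners (5 units): H, J, L, D, M.
First losing bid is F's $263,500, which sets the uniform price.

H, J, L, D, M; each is paid $263,500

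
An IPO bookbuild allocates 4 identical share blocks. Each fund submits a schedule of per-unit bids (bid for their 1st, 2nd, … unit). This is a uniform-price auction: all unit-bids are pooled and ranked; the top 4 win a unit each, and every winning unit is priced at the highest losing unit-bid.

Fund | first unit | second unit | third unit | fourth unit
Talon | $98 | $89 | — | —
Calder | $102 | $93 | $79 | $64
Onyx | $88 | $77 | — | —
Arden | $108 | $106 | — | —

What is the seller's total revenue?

Total revenue: $372

Merging the schedules and taking the best 4: 108 (Arden-1), 106 (Arden-2), 102 (Calder-1), 98 (Talon-1)
First bid not allocated: $93.
Allocation: Arden 2, Calder 1, Talon 1. Every unit priced at $93.
Revenue = 4 × 93 = $372.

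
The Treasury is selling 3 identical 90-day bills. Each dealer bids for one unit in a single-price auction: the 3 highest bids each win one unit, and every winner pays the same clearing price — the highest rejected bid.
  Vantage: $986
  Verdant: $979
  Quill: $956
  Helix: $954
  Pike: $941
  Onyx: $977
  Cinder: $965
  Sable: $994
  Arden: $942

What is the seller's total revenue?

Bids ranked high→low: 994 (Sable), 986 (Vantage), 979 (Verdant), 977 (Onyx), 965 (Cinder), …
Top 3: Sable, Vantage, Verdant.
Clearing price = highest rejected bid = $977.
Total revenue = 3 × $977 = $2,931.

Total revenue: $2,931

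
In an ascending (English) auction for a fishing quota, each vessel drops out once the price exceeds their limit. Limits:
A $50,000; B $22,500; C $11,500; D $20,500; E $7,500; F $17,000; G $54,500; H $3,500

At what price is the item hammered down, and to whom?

Rule: the price rises until one bidder remains; the winner pays the price at which the last rival dropped out.
Limits in order: 54,500 (G) > 50,000 (A) > 22,500 (B) > 20,500 (D) > 17,000 (F) > 11,500 (C) > …
Bidding ends when A exits at $50,000; G takes it.

G wins at $50,000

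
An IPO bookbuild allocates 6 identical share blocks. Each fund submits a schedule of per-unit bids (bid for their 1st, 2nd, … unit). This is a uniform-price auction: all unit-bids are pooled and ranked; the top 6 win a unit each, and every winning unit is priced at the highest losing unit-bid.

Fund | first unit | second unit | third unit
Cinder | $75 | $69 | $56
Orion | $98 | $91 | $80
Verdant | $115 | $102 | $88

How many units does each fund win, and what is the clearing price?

Orion 3, Verdant 3; clearing price $75

Merging the schedules and taking the best 6: 115 (Verdant-1), 102 (Verdant-2), 98 (Orion-1), 91 (Orion-2), 88 (Verdant-3), 80 (Orion-3)
The (k+1)-th unit-bid is $75.
Allocation: Orion 3, Verdant 3.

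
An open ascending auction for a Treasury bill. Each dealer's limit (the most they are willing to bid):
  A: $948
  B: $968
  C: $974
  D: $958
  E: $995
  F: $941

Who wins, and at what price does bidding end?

Sorting limits: 995 (E) > 974 (C) > 968 (B) > 958 (D) > 948 (A) > 941 (F)
Bidding ends when C exits at $974; E takes it.

E wins at $974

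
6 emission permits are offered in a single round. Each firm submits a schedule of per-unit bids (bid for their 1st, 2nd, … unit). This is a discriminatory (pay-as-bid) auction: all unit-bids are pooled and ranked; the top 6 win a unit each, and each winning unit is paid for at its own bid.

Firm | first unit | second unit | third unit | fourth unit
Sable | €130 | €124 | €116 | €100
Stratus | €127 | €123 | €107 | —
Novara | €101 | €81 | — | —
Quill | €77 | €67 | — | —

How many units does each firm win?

Pooled unit-bids ranked (top 6): 130 (Sable-1), 127 (Stratus-1), 124 (Sable-2), 123 (Stratus-2), 116 (Sable-3), 107 (Stratus-3)
Next rejected bid: €101 (not a price — pay-as-bid).
Allocation: Sable 3, Stratus 3.

Sable 3, Stratus 3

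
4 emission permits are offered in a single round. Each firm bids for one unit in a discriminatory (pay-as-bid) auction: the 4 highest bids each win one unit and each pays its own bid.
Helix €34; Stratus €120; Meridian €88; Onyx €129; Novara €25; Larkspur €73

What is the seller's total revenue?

Total revenue: €410

Ordering the bids: 129 (Onyx), 120 (Stratus), 88 (Meridian), 73 (Larkspur), 34 (Helix), 25 (Novara)
Top 4: Onyx, Stratus, Meridian, Larkspur.
Total revenue = 129 + 120 + 88 + 73 = €410.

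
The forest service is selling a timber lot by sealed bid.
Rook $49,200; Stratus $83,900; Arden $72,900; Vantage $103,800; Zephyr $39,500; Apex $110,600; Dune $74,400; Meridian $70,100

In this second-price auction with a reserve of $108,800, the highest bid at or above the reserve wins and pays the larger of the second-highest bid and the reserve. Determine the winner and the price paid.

Apex pays $108,800

Rule: the highest bid at or above the reserve wins and pays the larger of the second-highest bid and the reserve.
Bids ranked: 110,600 (Apex) > 103,800 (Vantage) > 83,900 (Stratus) > 74,400 (Dune) > 72,900 (Arden) > 70,100 (Meridian) > …
Highest eligible bid: Apex at $110,600.
Second-highest bid $103,800 is below the reserve $108,800, so the reserve binds → payment $108,800.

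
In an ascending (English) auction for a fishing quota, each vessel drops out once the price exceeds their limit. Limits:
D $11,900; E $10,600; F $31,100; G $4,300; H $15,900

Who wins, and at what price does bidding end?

Sorting limits: 31,100 (F) > 15,900 (H) > 11,900 (D) > 10,600 (E) > 4,300 (G)
H is the last rival to drop out, at $15,900; F remains and wins at that price.

F wins at $15,900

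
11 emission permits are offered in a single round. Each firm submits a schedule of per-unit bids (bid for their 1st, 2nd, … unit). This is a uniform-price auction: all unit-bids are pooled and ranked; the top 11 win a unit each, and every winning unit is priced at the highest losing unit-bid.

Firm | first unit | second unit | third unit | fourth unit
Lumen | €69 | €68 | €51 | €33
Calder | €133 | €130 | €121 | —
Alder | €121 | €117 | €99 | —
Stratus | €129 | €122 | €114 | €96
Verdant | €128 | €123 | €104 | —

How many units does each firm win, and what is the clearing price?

Alder 2, Calder 3, Stratus 3, Verdant 3; clearing price €99

Merging the schedules and taking the best 11: 133 (Calder-1), 130 (Calder-2), 129 (Stratus-1), 128 (Verdant-1), 123 (Verdant-2), 122 (Stratus-2), 121 (Calder-3), 121 (Alder-1), 117 (Alder-2), 114 (Stratus-3), 104 (Verdant-3)
Highest rejected unit-bid = €99.
Allocation: Alder 2, Calder 3, Stratus 3, Verdant 3.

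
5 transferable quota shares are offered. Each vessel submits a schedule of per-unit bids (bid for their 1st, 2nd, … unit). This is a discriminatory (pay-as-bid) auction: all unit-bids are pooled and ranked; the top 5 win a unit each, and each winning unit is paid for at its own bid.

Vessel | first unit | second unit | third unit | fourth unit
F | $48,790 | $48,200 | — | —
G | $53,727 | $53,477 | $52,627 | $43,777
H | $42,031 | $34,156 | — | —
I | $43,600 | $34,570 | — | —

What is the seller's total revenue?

Total revenue: $256,821

All unit-bids, highest first — top 5: 53,727 (G-1), 53,477 (G-2), 52,627 (G-3), 48,790 (F-1), 48,200 (F-2)
Next rejected bid: $43,777 (not a price — pay-as-bid).
Each winning unit pays its own bid.
Revenue = 53,727 + 53,477 + 52,627 + 48,790 + 48,200 = $256,821.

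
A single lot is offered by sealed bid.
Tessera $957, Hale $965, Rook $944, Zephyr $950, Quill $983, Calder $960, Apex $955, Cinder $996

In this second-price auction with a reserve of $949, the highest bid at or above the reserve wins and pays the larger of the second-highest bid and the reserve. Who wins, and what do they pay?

Sorting bids: 996 (Cinder) > 983 (Quill) > 965 (Hale) > 960 (Calder) > 957 (Tessera) > 955 (Apex) > …
Cinder has the top bid at or above the reserve ($996).
max(second-highest $983, reserve $949) = $983; the reserve does not bind.

Cinder pays $983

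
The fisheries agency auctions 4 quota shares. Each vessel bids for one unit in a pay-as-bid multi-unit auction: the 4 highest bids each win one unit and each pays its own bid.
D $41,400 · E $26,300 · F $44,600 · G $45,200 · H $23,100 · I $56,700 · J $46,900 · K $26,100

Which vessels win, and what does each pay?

I $56,700, J $46,900, G $45,200, F $44,600

Ordering the bids: 56,700 (I), 46,900 (J), 45,200 (G), 44,600 (F), 41,400 (D), 26,300 (E), …
Top 4: I, J, G, F.
Each winner pays its own bid: I $56,700, J $46,900, G $45,200, F $44,600.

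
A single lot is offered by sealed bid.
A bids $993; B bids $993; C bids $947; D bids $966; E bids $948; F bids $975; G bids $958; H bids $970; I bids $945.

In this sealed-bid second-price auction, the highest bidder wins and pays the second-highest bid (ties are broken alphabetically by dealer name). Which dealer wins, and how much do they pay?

Bids in order: 993 (A) > 993 (B) > 975 (F) > 970 (H) > 966 (D) > 958 (G) > …
Tie at $993 → A wins by tie-break.
A wins with the highest bid; price is set by the runner-up at $993.

A pays $993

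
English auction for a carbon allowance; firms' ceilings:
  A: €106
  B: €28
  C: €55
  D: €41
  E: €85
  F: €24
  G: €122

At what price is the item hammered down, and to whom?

G wins at €106

Open ascending-bid auction: the price rises until one bidder remains; the winner pays the price at which the last rival dropped out.
Sorting limits: 122 (G) > 106 (A) > 85 (E) > 55 (C) > 41 (D) > 28 (B) > …
A is the last rival to drop out, at €106; G remains and wins at that price.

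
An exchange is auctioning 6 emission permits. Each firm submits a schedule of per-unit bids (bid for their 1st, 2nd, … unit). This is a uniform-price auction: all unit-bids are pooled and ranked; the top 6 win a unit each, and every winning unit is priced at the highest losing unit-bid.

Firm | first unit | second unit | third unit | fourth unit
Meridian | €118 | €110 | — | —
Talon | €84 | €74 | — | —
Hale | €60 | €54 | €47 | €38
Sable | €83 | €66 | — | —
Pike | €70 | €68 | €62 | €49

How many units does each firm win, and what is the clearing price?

Pooled unit-bids ranked (top 6): 118 (Meridian-1), 110 (Meridian-2), 84 (Talon-1), 83 (Sable-1), 74 (Talon-2), 70 (Pike-1)
First bid not allocated: €68.
Allocation: Meridian 2, Pike 1, Sable 1, Talon 2.

Meridian 2, Pike 1, Sable 1, Talon 2; clearing price €68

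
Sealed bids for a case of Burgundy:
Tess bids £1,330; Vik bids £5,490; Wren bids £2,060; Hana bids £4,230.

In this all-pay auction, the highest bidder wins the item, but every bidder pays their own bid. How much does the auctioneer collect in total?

Sorting bids: 5,490 (Vik) > 4,230 (Hana) > 2,060 (Wren) > 1,330 (Tess)
Vik wins with the top bid; all bids are sunk regardless.
Every bidder forfeits their bid regardless of winning.
Revenue = 1,330 + 5,490 + 2,060 + 4,230 = £13,110.

Total revenue: £13,110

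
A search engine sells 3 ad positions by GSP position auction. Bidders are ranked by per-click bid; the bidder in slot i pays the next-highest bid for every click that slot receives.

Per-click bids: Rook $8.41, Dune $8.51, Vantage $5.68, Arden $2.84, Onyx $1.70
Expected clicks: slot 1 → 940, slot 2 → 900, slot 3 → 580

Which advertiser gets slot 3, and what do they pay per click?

Per-click bids in order: $8.51 (Dune) > $8.41 (Rook) > $5.68 (Vantage) > $2.84 (Arden) > …
Slot 3 goes to the third-ranked bidder, Vantage, who pays the next bid down: $2.84/click.

Vantage; $2.84 per click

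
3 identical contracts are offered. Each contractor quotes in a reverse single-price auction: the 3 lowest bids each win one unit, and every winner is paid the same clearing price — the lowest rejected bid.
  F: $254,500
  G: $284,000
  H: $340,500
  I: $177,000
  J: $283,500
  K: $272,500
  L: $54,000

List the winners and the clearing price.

Ordering the bids: 54,000 (L), 177,000 (I), 254,500 (F), 272,500 (K), 283,500 (J), …
Winners (3 units): L, I, F.
Clearing price = lowest rejected bid = $272,500.

L, I, F; each is paid $272,500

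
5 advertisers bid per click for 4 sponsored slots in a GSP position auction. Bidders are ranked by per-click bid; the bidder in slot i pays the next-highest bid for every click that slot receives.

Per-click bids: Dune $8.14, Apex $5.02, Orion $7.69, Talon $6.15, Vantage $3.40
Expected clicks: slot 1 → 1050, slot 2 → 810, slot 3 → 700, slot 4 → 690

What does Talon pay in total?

Sorting advertisers: $8.14 (Dune) > $7.69 (Orion) > $6.15 (Talon) > $5.02 (Apex) > $3.40 (Vantage)
Talon holds slot 3 → pays next bid $5.02 × 700 clicks = $3514.00.

Talon pays $3514.00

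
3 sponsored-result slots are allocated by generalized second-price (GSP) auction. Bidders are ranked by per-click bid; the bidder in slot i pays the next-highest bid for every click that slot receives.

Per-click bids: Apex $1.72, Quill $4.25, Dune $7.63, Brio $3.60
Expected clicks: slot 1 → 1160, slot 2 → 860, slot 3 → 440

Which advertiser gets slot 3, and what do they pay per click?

Brio; $1.72 per click

Per-click bids in order: $7.63 (Dune) > $4.25 (Quill) > $3.60 (Brio) > $1.72 (Apex)
Slot 3 goes to the third-ranked bidder, Brio, who pays the next bid down: $1.72/click.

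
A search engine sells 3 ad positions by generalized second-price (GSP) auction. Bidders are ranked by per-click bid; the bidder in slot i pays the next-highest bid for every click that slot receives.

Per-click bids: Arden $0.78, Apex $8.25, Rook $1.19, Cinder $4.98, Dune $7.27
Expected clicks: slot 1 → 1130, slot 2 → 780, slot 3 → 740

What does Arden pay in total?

Arden pays $0.00

Ranked by bid: $8.25 (Apex) > $7.27 (Dune) > $4.98 (Cinder) > $1.19 (Rook) > …
Arden ranks below slot 3 → no slot, pays nothing.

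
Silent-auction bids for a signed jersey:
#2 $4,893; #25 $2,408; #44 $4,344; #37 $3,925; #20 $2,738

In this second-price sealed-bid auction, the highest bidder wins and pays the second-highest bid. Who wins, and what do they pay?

Sorting bids: 4,893 (#2) > 4,344 (#44) > 3,925 (#37) > 2,738 (#20) > 2,408 (#25)
#2 is highest; pays the second-highest bid, $4,344.

#2 pays $4,344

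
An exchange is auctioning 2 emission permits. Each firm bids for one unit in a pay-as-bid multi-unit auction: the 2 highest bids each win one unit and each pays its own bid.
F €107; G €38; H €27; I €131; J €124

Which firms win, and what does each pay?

Bids ranked high→low: 131 (I), 124 (J), 107 (F), 38 (G), …
The 2 highest are I, J.
Each winner pays its own bid: I €131, J €124.

I €131, J €124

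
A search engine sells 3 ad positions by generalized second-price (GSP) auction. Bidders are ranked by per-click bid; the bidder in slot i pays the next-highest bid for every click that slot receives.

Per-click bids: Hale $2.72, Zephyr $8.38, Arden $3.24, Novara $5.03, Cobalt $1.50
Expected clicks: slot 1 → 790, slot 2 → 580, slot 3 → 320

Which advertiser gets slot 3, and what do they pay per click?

Arden; $2.72 per click

Sorting advertisers: $8.38 (Zephyr) > $5.03 (Novara) > $3.24 (Arden) > $2.72 (Hale) > …
Slot 3 goes to the third-ranked bidder, Arden, who pays the next bid down: $2.72/click.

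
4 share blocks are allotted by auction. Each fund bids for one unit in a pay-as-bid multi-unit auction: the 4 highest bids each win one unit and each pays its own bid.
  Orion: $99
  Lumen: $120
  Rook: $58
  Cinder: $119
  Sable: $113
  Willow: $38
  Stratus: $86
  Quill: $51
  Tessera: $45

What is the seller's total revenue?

Bids ranked high→low: 120 (Lumen), 119 (Cinder), 113 (Sable), 99 (Orion), 86 (Stratus), 58 (Rook), …
The 4 highest are Lumen, Cinder, Sable, Orion.
Total revenue = 120 + 119 + 113 + 99 = $451.

Total revenue: $451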